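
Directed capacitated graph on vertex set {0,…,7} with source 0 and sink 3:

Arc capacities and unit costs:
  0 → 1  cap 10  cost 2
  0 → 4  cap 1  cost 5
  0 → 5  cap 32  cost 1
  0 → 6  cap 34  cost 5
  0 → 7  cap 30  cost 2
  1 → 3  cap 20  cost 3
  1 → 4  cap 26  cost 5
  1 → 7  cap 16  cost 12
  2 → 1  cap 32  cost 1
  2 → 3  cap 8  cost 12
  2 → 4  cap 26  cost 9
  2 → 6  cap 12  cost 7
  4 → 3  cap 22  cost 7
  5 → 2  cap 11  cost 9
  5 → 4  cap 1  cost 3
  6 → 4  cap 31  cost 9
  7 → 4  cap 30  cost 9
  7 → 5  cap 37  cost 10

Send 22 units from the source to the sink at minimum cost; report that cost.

shortest-cost path #1: 0→1→3 push 10 @ unit cost 5 (adds 50)
shortest-cost path #2: 0→5→4→3 push 1 @ unit cost 11 (adds 11)
shortest-cost path #3: 0→4→3 push 1 @ unit cost 12 (adds 12)
shortest-cost path #4: 0→5→2→1→3 push 10 @ unit cost 14 (adds 140)
total cost = 213

Minimum cost for 22 units: 213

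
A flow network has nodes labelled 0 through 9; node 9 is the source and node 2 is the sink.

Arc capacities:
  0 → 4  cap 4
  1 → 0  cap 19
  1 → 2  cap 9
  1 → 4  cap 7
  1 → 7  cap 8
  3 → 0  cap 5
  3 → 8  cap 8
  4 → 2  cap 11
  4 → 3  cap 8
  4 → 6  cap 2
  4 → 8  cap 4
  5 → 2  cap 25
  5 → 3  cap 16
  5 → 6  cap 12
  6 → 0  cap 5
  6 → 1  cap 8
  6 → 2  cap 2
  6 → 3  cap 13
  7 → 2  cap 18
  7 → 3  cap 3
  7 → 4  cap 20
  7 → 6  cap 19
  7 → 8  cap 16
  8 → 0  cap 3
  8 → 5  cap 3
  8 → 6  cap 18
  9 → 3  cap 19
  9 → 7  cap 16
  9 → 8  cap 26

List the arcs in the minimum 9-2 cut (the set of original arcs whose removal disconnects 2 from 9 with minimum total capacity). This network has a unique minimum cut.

Min-cut arcs: {(0,4), (6,1), (6,2), (8,5), (9,7)} (total capacity 33)

augment #1: 9→7→2 push 16
augment #2: 9→8→5→2 push 3
augment #3: 9→8→6→2 push 2
augment #4: 9→3→0→4→2 push 4
augment #5: 9→8→6→1→2 push 8
max flow = 33; residual-reachable set from 9 gives S-side
cut edges (S→T): {(0,4), (6,1), (6,2), (8,5), (9,7)} total cap 33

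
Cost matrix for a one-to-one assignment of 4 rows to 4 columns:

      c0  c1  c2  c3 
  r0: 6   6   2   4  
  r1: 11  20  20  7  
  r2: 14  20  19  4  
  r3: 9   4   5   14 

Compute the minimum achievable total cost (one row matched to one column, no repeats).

optimal assignment: row0→col2 (cost 2), row1→col0 (cost 11), row2→col3 (cost 4), row3→col1 (cost 4)
total = 2 + 11 + 4 + 4 = 21

Minimum assignment cost: 21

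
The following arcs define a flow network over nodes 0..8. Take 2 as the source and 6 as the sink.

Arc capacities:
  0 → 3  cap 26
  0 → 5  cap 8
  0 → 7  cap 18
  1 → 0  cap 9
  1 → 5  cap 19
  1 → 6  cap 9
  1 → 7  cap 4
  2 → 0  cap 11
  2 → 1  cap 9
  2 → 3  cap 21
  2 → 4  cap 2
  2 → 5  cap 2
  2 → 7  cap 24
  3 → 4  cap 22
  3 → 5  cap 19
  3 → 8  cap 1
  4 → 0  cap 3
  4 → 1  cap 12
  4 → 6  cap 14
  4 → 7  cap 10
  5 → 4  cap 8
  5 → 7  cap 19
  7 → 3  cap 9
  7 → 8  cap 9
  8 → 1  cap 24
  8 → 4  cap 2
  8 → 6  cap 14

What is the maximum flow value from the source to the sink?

augment #1: 2→1→6 bottleneck 9, total now 9
augment #2: 2→4→6 bottleneck 2, total now 11
augment #3: 2→3→4→6 bottleneck 12, total now 23
augment #4: 2→3→8→6 bottleneck 1, total now 24
augment #5: 2→7→8→6 bottleneck 9, total now 33

Maximum flow value: 33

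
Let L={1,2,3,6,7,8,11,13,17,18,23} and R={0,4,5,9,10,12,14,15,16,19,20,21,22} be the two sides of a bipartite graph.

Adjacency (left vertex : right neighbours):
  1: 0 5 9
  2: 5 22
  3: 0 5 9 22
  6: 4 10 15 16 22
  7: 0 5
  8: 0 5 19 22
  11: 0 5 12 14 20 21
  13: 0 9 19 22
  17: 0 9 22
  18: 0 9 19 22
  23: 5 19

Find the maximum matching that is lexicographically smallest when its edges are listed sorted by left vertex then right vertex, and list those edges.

|M| = 7 (so the lex-smallest maximum matching has 7 edges)
process left vertices in ascending order; for each, take the smallest-labelled available neighbour that still permits 7 edges overall, or leave it unmatched if none does
lex-smallest matching: {1-0, 2-5, 3-9, 6-4, 8-19, 11-12, 13-22}

Lex-smallest maximum matching: {(1,0), (2,5), (3,9), (6,4), (8,19), (11,12), (13,22)}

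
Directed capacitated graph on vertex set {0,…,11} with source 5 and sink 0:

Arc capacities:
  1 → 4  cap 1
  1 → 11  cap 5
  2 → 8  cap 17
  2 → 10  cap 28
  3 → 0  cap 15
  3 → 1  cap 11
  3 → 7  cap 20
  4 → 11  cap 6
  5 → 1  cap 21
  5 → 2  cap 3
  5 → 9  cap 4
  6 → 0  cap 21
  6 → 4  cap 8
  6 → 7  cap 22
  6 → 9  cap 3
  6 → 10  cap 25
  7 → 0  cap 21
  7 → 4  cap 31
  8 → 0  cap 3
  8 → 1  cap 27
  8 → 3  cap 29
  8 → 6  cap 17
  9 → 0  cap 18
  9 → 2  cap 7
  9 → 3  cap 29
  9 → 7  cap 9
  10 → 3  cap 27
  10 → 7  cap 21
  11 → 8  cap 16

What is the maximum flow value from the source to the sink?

Maximum flow value: 13

augment #1: 5→9→0 bottleneck 4, total now 4
augment #2: 5→2→8→0 bottleneck 3, total now 7
augment #3: 5→1→11→8→3→0 bottleneck 5, total now 12
augment #4: 5→1→4→11→8→3→0 bottleneck 1, total now 13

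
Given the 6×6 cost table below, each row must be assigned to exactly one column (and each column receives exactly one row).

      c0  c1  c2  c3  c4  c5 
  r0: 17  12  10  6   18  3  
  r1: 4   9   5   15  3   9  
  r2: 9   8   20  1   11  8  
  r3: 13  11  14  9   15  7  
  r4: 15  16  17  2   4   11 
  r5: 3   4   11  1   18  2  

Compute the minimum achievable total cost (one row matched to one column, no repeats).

optimal assignment: row0→col5 (cost 3), row1→col2 (cost 5), row2→col3 (cost 1), row3→col1 (cost 11), row4→col4 (cost 4), row5→col0 (cost 3)
total = 3 + 5 + 1 + 11 + 4 + 3 = 27

Minimum assignment cost: 27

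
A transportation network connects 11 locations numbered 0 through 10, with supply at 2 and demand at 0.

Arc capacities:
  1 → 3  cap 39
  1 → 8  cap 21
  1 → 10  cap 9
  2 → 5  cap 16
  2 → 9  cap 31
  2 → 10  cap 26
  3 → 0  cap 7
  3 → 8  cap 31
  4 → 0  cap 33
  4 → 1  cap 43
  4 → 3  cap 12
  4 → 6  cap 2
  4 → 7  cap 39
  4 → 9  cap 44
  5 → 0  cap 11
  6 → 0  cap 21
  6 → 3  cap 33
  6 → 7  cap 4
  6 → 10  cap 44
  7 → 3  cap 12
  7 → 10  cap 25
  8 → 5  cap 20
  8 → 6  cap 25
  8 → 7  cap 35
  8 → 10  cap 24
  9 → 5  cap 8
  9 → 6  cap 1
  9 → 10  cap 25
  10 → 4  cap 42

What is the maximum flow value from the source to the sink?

Maximum flow value: 54

augment #1: 2→5→0 bottleneck 11, total now 11
augment #2: 2→9→6→0 bottleneck 1, total now 12
augment #3: 2→10→4→0 bottleneck 26, total now 38
augment #4: 2→9→10→4→0 bottleneck 7, total now 45
augment #5: 2→9→10→4→3→0 bottleneck 7, total now 52
augment #6: 2→9→10→4→6→0 bottleneck 2, total now 54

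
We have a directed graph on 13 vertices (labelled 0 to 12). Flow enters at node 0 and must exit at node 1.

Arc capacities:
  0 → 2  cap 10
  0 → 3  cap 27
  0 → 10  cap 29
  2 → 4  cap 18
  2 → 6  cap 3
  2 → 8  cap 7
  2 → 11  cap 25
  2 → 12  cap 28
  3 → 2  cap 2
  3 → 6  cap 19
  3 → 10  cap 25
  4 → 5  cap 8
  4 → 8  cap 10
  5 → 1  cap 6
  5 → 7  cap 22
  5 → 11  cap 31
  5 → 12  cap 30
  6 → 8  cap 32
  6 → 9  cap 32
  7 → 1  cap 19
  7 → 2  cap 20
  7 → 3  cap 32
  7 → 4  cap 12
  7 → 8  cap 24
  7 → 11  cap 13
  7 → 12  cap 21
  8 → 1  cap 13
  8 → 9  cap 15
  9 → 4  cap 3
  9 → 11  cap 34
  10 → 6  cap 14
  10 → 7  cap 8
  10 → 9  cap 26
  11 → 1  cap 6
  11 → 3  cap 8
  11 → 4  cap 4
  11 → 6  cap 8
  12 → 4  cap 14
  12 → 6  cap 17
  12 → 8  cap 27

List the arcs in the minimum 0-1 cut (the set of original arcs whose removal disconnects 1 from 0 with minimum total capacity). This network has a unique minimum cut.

Min-cut arcs: {(4,5), (8,1), (10,7), (11,1)} (total capacity 35)

augment #1: 0→2→8→1 push 7
augment #2: 0→2→11→1 push 3
augment #3: 0→10→7→1 push 8
augment #4: 0→3→2→11→1 push 2
augment #5: 0→3→6→8→1 push 6
augment #6: 0→10→9→11→1 push 1
augment #7: 0→10→9→4→5→1 push 3
augment #8: 0→10→9→11→4→5→1 push 3
augment #9: 0→10→9→11→4→5→7→1 push 1
augment #10: 0→3→6→8→2→4→5→7→1 push 1
max flow = 35; residual-reachable set from 0 gives S-side
cut edges (S→T): {(4,5), (8,1), (10,7), (11,1)} total cap 35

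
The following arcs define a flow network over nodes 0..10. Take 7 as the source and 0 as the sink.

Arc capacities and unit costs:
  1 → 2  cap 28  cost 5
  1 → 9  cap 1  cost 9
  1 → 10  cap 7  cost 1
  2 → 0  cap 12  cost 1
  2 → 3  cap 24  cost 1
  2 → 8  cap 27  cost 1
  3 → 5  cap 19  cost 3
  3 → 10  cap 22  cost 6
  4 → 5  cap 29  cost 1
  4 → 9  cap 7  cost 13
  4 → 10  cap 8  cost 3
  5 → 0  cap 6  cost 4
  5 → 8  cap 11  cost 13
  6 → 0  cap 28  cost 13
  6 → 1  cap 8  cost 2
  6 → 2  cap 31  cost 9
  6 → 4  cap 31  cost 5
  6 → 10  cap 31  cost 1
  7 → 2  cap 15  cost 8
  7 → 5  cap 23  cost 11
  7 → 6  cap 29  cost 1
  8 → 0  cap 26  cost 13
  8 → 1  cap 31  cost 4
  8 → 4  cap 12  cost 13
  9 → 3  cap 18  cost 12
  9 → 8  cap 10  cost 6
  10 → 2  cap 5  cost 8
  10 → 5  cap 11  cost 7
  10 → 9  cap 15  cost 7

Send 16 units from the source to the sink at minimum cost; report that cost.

shortest-cost path #1: 7→2→0 push 12 @ unit cost 9 (adds 108)
shortest-cost path #2: 7→6→4→5→0 push 4 @ unit cost 11 (adds 44)
total cost = 152

Minimum cost for 16 units: 152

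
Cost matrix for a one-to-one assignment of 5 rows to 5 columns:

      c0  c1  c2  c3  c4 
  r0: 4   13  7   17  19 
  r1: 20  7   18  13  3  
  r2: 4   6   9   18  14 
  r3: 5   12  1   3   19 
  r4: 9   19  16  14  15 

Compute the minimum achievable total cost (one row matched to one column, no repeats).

one of 2 optimal assignments: row0→col0 (cost 4), row1→col4 (cost 3), row2→col1 (cost 6), row3→col2 (cost 1), row4→col3 (cost 14)
total = 4 + 3 + 6 + 1 + 14 = 28

Minimum assignment cost: 28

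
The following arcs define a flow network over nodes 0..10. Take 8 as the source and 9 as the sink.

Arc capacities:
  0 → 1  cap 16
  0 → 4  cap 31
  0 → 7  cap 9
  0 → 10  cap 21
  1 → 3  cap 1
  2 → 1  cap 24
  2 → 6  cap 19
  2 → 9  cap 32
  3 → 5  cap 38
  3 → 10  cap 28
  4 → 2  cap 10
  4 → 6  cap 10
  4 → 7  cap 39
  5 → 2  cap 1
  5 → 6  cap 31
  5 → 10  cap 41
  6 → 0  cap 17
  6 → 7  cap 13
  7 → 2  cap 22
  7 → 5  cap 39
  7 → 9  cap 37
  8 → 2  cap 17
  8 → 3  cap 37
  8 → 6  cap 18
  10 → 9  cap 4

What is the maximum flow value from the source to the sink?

Maximum flow value: 52

augment #1: 8→2→9 bottleneck 17, total now 17
augment #2: 8→3→10→9 bottleneck 4, total now 21
augment #3: 8→6→7→9 bottleneck 13, total now 34
augment #4: 8→3→5→2→9 bottleneck 1, total now 35
augment #5: 8→6→0→7→9 bottleneck 5, total now 40
augment #6: 8→3→5→6→0→7→9 bottleneck 4, total now 44
augment #7: 8→3→5→6→0→4→2→9 bottleneck 8, total now 52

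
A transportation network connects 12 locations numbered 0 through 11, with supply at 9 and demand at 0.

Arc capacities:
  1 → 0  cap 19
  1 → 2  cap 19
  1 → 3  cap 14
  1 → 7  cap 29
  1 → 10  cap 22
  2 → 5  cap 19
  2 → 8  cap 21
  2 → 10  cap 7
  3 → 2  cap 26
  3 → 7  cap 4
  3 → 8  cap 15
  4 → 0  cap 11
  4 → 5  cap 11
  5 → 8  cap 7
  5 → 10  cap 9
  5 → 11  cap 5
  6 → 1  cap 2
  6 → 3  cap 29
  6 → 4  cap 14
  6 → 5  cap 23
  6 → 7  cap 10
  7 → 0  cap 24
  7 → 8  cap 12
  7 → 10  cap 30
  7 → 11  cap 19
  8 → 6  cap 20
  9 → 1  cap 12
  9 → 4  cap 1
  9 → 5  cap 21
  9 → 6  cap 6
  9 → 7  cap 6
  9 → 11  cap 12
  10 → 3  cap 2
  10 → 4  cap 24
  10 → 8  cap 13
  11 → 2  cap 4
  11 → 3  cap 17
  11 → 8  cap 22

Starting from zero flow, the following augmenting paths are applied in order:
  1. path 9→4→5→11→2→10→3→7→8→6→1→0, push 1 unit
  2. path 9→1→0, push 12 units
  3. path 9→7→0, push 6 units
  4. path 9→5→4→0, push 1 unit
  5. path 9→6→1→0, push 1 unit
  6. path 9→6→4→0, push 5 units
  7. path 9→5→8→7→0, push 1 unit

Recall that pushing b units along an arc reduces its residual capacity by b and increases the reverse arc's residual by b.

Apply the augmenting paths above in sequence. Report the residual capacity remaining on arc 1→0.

after path 1 (9→4→5→11→2→10→3→7→8→6→1→0, push 1): res(1,0)=18
after path 2 (9→1→0, push 12): res(1,0)=6
after path 3 (9→7→0, push 6): res(1,0)=6
after path 4 (9→5→4→0, push 1): res(1,0)=6
after path 5 (9→6→1→0, push 1): res(1,0)=5
after path 6 (9→6→4→0, push 5): res(1,0)=5
after path 7 (9→5→8→7→0, push 1): res(1,0)=5

Residual capacity of (1,0): 5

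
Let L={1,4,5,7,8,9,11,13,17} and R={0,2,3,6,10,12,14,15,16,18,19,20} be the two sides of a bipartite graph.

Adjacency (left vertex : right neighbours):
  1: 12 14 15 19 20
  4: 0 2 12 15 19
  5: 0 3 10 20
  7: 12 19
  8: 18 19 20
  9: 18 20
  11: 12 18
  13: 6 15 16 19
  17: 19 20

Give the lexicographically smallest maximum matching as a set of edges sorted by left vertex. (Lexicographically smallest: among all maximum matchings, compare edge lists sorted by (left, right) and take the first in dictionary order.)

|M| = 8 (so the lex-smallest maximum matching has 8 edges)
process left vertices in ascending order; for each, take the smallest-labelled available neighbour that still permits 8 edges overall, or leave it unmatched if none does
lex-smallest matching: {1-14, 4-0, 5-3, 7-12, 8-18, 9-20, 13-6, 17-19}

Lex-smallest maximum matching: {(1,14), (4,0), (5,3), (7,12), (8,18), (9,20), (13,6), (17,19)}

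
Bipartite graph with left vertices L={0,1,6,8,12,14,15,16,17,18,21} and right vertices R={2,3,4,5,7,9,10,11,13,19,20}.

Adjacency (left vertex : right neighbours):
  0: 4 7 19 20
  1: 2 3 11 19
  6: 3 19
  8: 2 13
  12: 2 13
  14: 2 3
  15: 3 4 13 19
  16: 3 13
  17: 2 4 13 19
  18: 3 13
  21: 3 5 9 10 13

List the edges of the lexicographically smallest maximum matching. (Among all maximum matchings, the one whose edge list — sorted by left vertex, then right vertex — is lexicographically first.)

Lex-smallest maximum matching: {(0,7), (1,11), (6,3), (8,2), (12,13), (15,4), (17,19), (21,5)}

|M| = 8 (so the lex-smallest maximum matching has 8 edges)
process left vertices in ascending order; for each, take the smallest-labelled available neighbour that still permits 8 edges overall, or leave it unmatched if none does
lex-smallest matching: {0-7, 1-11, 6-3, 8-2, 12-13, 15-4, 17-19, 21-5}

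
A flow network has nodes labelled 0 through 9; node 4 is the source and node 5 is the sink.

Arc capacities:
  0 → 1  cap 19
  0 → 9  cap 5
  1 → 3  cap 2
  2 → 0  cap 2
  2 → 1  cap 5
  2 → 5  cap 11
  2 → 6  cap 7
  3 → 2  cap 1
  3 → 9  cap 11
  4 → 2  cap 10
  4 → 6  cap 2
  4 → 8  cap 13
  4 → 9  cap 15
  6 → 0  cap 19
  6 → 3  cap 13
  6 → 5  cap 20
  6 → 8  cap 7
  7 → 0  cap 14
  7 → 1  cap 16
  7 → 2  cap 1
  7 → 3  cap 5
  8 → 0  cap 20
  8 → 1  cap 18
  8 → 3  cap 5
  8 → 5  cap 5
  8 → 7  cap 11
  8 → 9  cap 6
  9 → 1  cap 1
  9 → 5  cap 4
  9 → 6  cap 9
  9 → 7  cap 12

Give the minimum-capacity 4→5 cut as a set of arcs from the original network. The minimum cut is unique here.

augment #1: 4→2→5 push 10
augment #2: 4→6→5 push 2
augment #3: 4→8→5 push 5
augment #4: 4→9→5 push 4
augment #5: 4→9→6→5 push 9
augment #6: 4→8→3→2→5 push 1
augment #7: 4→8→7→2→6→5 push 1
max flow = 32; residual-reachable set from 4 gives S-side
cut edges (S→T): {(3,2), (4,2), (4,6), (7,2), (8,5), (9,5), (9,6)} total cap 32

Min-cut arcs: {(3,2), (4,2), (4,6), (7,2), (8,5), (9,5), (9,6)} (total capacity 32)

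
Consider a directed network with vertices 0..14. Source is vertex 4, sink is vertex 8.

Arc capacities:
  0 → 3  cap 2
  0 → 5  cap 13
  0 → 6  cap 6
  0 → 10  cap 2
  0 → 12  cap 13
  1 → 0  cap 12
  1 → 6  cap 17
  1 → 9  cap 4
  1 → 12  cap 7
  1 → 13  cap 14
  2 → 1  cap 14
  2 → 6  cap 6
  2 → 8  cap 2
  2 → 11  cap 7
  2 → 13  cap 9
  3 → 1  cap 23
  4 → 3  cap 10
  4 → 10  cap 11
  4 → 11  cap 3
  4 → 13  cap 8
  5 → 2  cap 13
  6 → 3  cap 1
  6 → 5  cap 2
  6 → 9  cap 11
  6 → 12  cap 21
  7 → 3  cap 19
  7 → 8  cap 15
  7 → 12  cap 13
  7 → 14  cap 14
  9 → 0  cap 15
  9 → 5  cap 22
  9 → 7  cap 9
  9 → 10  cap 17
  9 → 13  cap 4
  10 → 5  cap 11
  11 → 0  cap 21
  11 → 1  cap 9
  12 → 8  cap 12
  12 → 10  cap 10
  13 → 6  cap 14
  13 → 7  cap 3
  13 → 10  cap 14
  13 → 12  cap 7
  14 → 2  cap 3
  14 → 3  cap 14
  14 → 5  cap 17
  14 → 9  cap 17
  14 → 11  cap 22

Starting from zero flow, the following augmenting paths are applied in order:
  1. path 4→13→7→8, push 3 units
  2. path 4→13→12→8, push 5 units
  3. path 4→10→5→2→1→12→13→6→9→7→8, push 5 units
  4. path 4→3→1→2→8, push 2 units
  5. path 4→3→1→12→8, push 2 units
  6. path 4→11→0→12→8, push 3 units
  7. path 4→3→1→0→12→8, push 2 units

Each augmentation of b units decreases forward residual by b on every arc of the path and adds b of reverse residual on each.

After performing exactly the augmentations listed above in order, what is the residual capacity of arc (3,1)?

Residual capacity of (3,1): 17

after path 1 (4→13→7→8, push 3): res(3,1)=23
after path 2 (4→13→12→8, push 5): res(3,1)=23
after path 3 (4→10→5→2→1→12→13→6→9→7→8, push 5): res(3,1)=23
after path 4 (4→3→1→2→8, push 2): res(3,1)=21
after path 5 (4→3→1→12→8, push 2): res(3,1)=19
after path 6 (4→11→0→12→8, push 3): res(3,1)=19
after path 7 (4→3→1→0→12→8, push 2): res(3,1)=17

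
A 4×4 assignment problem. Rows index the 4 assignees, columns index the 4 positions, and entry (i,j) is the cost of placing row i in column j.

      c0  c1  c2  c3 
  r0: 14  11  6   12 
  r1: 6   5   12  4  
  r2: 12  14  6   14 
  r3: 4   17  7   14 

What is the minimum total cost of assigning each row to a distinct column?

optimal assignment: row0→col1 (cost 11), row1→col3 (cost 4), row2→col2 (cost 6), row3→col0 (cost 4)
total = 11 + 4 + 6 + 4 = 25

Minimum assignment cost: 25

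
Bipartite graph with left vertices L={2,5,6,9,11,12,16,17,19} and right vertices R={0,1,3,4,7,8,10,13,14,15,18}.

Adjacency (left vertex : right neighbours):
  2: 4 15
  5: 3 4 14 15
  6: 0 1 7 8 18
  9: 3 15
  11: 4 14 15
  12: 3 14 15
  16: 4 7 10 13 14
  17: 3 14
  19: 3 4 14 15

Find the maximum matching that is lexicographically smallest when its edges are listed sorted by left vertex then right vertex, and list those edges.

|M| = 6 (so the lex-smallest maximum matching has 6 edges)
process left vertices in ascending order; for each, take the smallest-labelled available neighbour that still permits 6 edges overall, or leave it unmatched if none does
lex-smallest matching: {2-4, 5-3, 6-0, 9-15, 11-14, 16-7}

Lex-smallest maximum matching: {(2,4), (5,3), (6,0), (9,15), (11,14), (16,7)}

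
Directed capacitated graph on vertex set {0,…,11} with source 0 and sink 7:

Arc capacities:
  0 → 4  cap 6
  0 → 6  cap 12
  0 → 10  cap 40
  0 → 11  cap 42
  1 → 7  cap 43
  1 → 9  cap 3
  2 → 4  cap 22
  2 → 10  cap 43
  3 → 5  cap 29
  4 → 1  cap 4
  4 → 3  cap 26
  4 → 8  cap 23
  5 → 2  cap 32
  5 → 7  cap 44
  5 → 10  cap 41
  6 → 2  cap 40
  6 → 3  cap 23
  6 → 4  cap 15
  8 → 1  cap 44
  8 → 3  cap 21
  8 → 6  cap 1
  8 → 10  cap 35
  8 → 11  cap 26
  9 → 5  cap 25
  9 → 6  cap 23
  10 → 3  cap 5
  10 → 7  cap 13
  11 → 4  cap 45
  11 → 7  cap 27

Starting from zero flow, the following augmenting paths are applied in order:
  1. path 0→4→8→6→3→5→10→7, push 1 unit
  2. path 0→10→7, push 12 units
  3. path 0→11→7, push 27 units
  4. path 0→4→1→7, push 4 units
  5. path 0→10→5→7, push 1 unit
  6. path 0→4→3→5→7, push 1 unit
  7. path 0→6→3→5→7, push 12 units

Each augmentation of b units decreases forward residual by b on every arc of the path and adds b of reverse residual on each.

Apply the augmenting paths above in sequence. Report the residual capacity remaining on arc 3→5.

Residual capacity of (3,5): 15

after path 1 (0→4→8→6→3→5→10→7, push 1): res(3,5)=28
after path 2 (0→10→7, push 12): res(3,5)=28
after path 3 (0→11→7, push 27): res(3,5)=28
after path 4 (0→4→1→7, push 4): res(3,5)=28
after path 5 (0→10→5→7, push 1): res(3,5)=28
after path 6 (0→4→3→5→7, push 1): res(3,5)=27
after path 7 (0→6→3→5→7, push 12): res(3,5)=15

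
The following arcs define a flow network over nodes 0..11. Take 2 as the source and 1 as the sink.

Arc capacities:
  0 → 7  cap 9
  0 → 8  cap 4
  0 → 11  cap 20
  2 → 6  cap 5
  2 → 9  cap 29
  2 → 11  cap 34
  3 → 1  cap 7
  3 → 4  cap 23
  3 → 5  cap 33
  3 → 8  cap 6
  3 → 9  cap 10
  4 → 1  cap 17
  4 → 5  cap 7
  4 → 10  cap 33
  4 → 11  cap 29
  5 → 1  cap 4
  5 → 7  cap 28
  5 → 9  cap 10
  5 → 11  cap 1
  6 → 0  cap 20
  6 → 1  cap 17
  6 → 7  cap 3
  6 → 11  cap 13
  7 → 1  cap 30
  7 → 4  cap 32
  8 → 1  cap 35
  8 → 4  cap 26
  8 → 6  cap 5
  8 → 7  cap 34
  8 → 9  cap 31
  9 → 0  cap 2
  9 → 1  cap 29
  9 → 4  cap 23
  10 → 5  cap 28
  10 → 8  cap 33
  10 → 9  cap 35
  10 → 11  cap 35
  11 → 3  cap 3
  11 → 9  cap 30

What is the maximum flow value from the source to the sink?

Maximum flow value: 62

augment #1: 2→6→1 bottleneck 5, total now 5
augment #2: 2→9→1 bottleneck 29, total now 34
augment #3: 2→11→3→1 bottleneck 3, total now 37
augment #4: 2→11→9→4→1 bottleneck 17, total now 54
augment #5: 2→11→9→0→7→1 bottleneck 2, total now 56
augment #6: 2→11→9→4→5→1 bottleneck 4, total now 60
augment #7: 2→11→9→4→5→7→1 bottleneck 2, total now 62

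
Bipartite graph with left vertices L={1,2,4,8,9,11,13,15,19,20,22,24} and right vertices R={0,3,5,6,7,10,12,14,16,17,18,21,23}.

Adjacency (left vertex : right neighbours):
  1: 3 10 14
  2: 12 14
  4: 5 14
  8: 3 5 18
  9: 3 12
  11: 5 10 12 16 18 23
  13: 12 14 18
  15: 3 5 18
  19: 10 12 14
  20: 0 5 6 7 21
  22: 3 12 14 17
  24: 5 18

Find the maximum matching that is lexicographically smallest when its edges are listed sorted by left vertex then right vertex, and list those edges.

Lex-smallest maximum matching: {(1,3), (2,12), (4,5), (8,18), (11,16), (13,14), (19,10), (20,0), (22,17)}

|M| = 9 (so the lex-smallest maximum matching has 9 edges)
process left vertices in ascending order; for each, take the smallest-labelled available neighbour that still permits 9 edges overall, or leave it unmatched if none does
lex-smallest matching: {1-3, 2-12, 4-5, 8-18, 11-16, 13-14, 19-10, 20-0, 22-17}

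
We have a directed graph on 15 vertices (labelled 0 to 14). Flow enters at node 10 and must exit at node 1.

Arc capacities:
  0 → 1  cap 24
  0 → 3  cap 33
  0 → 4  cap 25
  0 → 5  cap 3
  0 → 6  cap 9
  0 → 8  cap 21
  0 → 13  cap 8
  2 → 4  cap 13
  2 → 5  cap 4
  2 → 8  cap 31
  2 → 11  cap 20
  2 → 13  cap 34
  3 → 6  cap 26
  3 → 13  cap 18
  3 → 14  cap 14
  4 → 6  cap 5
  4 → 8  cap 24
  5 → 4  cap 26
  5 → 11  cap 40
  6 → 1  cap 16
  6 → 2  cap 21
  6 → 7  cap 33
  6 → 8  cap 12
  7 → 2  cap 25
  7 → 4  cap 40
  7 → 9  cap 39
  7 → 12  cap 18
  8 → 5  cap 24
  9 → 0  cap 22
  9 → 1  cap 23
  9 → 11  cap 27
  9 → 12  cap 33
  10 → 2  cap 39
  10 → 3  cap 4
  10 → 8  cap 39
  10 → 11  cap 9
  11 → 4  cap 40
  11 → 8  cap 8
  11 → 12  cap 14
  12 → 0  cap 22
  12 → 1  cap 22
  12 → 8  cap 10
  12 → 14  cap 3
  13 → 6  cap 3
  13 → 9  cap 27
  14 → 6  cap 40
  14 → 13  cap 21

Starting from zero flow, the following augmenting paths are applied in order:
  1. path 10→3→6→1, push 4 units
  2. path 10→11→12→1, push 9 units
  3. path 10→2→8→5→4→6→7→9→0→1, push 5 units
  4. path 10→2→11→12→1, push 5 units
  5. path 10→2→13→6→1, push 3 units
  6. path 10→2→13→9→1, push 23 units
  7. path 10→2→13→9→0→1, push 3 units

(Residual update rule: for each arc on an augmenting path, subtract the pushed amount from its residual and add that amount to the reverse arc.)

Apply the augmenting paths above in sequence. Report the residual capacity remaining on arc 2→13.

Residual capacity of (2,13): 5

after path 1 (10→3→6→1, push 4): res(2,13)=34
after path 2 (10→11→12→1, push 9): res(2,13)=34
after path 3 (10→2→8→5→4→6→7→9→0→1, push 5): res(2,13)=34
after path 4 (10→2→11→12→1, push 5): res(2,13)=34
after path 5 (10→2→13→6→1, push 3): res(2,13)=31
after path 6 (10→2→13→9→1, push 23): res(2,13)=8
after path 7 (10→2→13→9→0→1, push 3): res(2,13)=5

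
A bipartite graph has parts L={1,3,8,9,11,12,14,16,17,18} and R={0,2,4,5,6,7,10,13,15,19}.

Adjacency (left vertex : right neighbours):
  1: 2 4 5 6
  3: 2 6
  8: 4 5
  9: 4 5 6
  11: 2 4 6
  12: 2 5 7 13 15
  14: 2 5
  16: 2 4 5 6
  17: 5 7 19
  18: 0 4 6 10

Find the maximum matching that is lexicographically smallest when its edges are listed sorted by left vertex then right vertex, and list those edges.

|M| = 7 (so the lex-smallest maximum matching has 7 edges)
process left vertices in ascending order; for each, take the smallest-labelled available neighbour that still permits 7 edges overall, or leave it unmatched if none does
lex-smallest matching: {1-2, 3-6, 8-4, 9-5, 12-7, 17-19, 18-0}

Lex-smallest maximum matching: {(1,2), (3,6), (8,4), (9,5), (12,7), (17,19), (18,0)}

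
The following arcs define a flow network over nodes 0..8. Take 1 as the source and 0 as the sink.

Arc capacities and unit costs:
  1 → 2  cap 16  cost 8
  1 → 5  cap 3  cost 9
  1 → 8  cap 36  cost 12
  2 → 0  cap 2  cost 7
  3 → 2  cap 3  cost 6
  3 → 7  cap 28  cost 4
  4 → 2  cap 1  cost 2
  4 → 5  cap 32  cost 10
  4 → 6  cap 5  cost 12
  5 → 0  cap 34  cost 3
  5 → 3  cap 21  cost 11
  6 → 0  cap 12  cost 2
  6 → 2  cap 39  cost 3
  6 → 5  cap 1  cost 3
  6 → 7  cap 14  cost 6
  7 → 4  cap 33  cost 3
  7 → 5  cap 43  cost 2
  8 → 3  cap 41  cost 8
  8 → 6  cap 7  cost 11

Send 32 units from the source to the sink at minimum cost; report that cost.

Minimum cost for 32 units: 821

shortest-cost path #1: 1→5→0 push 3 @ unit cost 12 (adds 36)
shortest-cost path #2: 1→2→0 push 2 @ unit cost 15 (adds 30)
shortest-cost path #3: 1→8→6→0 push 7 @ unit cost 25 (adds 175)
shortest-cost path #4: 1→8→3→7→5→0 push 20 @ unit cost 29 (adds 580)
total cost = 821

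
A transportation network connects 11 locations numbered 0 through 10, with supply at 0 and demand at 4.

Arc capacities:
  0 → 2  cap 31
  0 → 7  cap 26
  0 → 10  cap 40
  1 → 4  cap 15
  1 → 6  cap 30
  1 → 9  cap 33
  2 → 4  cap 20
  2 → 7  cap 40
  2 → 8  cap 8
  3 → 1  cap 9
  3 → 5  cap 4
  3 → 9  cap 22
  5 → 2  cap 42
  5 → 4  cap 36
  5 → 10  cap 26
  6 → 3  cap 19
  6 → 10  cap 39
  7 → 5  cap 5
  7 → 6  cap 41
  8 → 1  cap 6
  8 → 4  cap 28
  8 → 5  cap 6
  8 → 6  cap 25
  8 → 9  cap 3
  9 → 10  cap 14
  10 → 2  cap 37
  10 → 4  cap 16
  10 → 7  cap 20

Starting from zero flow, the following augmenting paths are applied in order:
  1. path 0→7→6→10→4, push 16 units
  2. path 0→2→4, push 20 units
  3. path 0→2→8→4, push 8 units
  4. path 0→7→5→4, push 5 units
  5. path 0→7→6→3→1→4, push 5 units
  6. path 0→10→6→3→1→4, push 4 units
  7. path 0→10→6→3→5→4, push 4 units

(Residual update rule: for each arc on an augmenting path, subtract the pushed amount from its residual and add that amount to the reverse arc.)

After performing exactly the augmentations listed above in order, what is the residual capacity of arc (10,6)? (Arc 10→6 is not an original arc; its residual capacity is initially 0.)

after path 1 (0→7→6→10→4, push 16): res(10,6)=16
after path 2 (0→2→4, push 20): res(10,6)=16
after path 3 (0→2→8→4, push 8): res(10,6)=16
after path 4 (0→7→5→4, push 5): res(10,6)=16
after path 5 (0→7→6→3→1→4, push 5): res(10,6)=16
after path 6 (0→10→6→3→1→4, push 4): res(10,6)=12
after path 7 (0→10→6→3→5→4, push 4): res(10,6)=8

Residual capacity of (10,6): 8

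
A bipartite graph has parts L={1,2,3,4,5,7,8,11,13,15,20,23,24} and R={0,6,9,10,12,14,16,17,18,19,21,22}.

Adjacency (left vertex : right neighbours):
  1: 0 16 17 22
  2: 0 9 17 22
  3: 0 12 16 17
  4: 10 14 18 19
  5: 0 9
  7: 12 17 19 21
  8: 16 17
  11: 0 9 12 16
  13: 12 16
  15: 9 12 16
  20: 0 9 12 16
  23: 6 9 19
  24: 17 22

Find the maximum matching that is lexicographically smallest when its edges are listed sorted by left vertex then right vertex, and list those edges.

Lex-smallest maximum matching: {(1,0), (2,9), (3,12), (4,10), (7,19), (8,17), (11,16), (23,6), (24,22)}

|M| = 9 (so the lex-smallest maximum matching has 9 edges)
process left vertices in ascending order; for each, take the smallest-labelled available neighbour that still permits 9 edges overall, or leave it unmatched if none does
lex-smallest matching: {1-0, 2-9, 3-12, 4-10, 7-19, 8-17, 11-16, 23-6, 24-22}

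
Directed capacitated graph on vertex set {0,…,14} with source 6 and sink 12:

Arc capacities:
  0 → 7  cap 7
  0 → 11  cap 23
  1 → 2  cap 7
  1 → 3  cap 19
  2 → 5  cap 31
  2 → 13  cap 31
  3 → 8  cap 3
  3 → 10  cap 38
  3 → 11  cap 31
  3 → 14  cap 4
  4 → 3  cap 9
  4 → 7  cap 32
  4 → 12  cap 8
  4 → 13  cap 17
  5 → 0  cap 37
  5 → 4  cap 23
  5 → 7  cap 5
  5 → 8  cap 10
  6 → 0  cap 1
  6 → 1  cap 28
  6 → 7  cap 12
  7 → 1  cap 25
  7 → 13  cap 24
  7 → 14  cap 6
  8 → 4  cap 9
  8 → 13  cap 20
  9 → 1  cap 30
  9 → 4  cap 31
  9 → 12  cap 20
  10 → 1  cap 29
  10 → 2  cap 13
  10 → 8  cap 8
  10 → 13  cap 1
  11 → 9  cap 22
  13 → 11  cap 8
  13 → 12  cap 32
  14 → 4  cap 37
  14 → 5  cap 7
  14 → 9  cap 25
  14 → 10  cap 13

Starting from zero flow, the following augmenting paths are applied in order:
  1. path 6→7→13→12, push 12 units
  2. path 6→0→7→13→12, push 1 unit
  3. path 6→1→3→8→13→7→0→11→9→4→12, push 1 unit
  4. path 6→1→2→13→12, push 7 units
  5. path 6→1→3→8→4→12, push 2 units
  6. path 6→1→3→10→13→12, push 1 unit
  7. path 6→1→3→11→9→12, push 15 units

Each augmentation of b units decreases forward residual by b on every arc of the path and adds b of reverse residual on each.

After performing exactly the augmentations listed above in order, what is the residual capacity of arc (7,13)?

after path 1 (6→7→13→12, push 12): res(7,13)=12
after path 2 (6→0→7→13→12, push 1): res(7,13)=11
after path 3 (6→1→3→8→13→7→0→11→9→4→12, push 1): res(7,13)=12
after path 4 (6→1→2→13→12, push 7): res(7,13)=12
after path 5 (6→1→3→8→4→12, push 2): res(7,13)=12
after path 6 (6→1→3→10→13→12, push 1): res(7,13)=12
after path 7 (6→1→3→11→9→12, push 15): res(7,13)=12

Residual capacity of (7,13): 12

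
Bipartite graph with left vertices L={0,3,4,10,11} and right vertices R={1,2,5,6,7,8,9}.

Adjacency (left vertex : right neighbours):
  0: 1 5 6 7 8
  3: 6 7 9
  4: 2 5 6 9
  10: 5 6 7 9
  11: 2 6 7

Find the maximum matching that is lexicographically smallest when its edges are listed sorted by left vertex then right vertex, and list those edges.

|M| = 5 (so the lex-smallest maximum matching has 5 edges)
process left vertices in ascending order; for each, take the smallest-labelled available neighbour that still permits 5 edges overall, or leave it unmatched if none does
lex-smallest matching: {0-1, 3-6, 4-2, 10-5, 11-7}

Lex-smallest maximum matching: {(0,1), (3,6), (4,2), (10,5), (11,7)}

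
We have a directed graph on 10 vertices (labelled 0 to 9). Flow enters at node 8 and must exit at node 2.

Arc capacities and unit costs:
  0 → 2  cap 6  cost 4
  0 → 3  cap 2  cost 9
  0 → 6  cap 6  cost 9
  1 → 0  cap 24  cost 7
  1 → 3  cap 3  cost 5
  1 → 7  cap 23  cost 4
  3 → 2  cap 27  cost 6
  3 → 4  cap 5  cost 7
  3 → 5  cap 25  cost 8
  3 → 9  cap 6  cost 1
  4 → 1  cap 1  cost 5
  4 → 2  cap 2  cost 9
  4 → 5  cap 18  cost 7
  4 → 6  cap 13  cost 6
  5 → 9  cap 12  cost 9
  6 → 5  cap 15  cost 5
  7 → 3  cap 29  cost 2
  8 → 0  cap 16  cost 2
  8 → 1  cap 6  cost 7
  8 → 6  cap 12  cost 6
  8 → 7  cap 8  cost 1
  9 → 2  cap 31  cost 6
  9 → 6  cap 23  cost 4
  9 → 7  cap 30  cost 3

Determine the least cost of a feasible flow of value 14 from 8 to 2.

Minimum cost for 14 units: 108

shortest-cost path #1: 8→0→2 push 6 @ unit cost 6 (adds 36)
shortest-cost path #2: 8→7→3→2 push 8 @ unit cost 9 (adds 72)
total cost = 108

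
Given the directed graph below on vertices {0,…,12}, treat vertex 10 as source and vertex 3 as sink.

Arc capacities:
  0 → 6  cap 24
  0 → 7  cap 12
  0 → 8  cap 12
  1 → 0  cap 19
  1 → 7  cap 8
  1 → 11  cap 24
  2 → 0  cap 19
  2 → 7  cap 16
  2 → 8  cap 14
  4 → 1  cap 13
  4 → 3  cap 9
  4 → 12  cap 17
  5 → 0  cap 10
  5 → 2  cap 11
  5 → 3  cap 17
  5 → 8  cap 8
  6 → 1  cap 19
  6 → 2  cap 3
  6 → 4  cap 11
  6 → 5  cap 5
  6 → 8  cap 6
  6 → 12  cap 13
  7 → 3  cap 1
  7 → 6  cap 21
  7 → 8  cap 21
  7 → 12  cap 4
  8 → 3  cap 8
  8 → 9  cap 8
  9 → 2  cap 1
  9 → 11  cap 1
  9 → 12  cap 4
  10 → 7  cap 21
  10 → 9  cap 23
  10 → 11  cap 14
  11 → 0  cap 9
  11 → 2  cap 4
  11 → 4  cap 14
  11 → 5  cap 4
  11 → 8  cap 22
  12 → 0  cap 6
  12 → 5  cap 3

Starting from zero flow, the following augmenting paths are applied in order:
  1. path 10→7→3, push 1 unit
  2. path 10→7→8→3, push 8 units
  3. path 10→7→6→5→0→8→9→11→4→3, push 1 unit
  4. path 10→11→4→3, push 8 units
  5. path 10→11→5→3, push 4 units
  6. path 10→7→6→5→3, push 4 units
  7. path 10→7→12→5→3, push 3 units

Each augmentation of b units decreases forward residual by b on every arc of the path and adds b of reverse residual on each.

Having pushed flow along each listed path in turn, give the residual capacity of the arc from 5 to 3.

after path 1 (10→7→3, push 1): res(5,3)=17
after path 2 (10→7→8→3, push 8): res(5,3)=17
after path 3 (10→7→6→5→0→8→9→11→4→3, push 1): res(5,3)=17
after path 4 (10→11→4→3, push 8): res(5,3)=17
after path 5 (10→11→5→3, push 4): res(5,3)=13
after path 6 (10→7→6→5→3, push 4): res(5,3)=9
after path 7 (10→7→12→5→3, push 3): res(5,3)=6

Residual capacity of (5,3): 6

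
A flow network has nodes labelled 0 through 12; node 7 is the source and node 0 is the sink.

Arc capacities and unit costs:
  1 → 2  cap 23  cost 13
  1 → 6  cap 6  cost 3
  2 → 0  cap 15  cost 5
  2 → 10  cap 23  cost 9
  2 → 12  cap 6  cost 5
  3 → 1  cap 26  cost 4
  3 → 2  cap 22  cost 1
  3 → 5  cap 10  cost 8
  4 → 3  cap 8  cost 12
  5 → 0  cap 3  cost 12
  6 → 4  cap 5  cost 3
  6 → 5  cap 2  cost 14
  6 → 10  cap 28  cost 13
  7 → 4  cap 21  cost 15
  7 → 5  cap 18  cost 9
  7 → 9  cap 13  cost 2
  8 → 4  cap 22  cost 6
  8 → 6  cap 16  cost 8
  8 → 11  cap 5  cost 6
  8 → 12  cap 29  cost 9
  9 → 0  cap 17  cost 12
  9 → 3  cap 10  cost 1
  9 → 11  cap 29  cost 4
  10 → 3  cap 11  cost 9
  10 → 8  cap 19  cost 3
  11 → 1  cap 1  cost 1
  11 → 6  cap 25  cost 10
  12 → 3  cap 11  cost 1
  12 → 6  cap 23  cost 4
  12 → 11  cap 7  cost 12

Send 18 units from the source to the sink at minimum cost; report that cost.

shortest-cost path #1: 7→9→3→2→0 push 10 @ unit cost 9 (adds 90)
shortest-cost path #2: 7→9→0 push 3 @ unit cost 14 (adds 42)
shortest-cost path #3: 7→5→0 push 3 @ unit cost 21 (adds 63)
shortest-cost path #4: 7→4→3→2→0 push 2 @ unit cost 33 (adds 66)
total cost = 261

Minimum cost for 18 units: 261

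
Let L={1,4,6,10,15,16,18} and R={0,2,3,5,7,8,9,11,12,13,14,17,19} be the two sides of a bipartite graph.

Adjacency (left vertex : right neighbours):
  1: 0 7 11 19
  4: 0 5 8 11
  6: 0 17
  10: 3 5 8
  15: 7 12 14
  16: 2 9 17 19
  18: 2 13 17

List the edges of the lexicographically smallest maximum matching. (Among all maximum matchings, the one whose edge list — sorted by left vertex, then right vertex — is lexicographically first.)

Lex-smallest maximum matching: {(1,0), (4,5), (6,17), (10,3), (15,7), (16,2), (18,13)}

|M| = 7 (so the lex-smallest maximum matching has 7 edges)
process left vertices in ascending order; for each, take the smallest-labelled available neighbour that still permits 7 edges overall, or leave it unmatched if none does
lex-smallest matching: {1-0, 4-5, 6-17, 10-3, 15-7, 16-2, 18-13}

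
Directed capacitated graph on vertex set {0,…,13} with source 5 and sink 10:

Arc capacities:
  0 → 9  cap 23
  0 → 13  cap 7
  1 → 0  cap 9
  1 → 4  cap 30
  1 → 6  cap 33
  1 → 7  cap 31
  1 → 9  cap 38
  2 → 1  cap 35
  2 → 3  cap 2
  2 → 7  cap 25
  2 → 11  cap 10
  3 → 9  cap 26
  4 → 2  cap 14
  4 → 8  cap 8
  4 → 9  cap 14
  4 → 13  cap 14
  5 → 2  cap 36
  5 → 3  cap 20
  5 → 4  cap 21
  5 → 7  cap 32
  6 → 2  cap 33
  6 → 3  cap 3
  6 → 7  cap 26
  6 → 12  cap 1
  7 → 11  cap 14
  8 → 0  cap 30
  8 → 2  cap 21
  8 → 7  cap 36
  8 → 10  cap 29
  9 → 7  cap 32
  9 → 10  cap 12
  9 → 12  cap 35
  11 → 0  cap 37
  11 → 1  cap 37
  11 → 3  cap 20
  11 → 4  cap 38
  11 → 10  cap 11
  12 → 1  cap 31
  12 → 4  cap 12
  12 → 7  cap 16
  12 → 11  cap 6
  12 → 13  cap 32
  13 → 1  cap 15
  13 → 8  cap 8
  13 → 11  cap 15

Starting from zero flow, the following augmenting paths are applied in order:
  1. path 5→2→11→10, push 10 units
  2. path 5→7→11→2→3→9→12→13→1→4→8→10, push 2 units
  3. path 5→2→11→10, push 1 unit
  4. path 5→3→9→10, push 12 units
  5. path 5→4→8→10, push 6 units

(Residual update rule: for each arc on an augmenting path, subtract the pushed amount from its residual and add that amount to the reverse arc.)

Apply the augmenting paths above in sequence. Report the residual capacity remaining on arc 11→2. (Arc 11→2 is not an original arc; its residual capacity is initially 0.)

Residual capacity of (11,2): 9

after path 1 (5→2→11→10, push 10): res(11,2)=10
after path 2 (5→7→11→2→3→9→12→13→1→4→8→10, push 2): res(11,2)=8
after path 3 (5→2→11→10, push 1): res(11,2)=9
after path 4 (5→3→9→10, push 12): res(11,2)=9
after path 5 (5→4→8→10, push 6): res(11,2)=9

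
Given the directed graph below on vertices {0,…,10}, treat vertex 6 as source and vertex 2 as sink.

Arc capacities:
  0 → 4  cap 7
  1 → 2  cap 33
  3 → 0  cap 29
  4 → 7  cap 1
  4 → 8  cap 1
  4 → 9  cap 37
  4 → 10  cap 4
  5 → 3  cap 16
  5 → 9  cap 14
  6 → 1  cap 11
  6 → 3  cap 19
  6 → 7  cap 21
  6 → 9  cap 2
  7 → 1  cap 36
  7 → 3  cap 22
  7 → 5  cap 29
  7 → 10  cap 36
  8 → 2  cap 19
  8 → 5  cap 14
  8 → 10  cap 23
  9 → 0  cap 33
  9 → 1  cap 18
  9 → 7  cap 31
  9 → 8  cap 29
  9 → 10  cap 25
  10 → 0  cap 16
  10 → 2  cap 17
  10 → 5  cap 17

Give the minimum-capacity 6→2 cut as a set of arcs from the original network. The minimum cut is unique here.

Min-cut arcs: {(0,4), (6,1), (6,7), (6,9)} (total capacity 41)

augment #1: 6→1→2 push 11
augment #2: 6→7→1→2 push 21
augment #3: 6→9→1→2 push 1
augment #4: 6→9→8→2 push 1
augment #5: 6→3→0→4→8→2 push 1
augment #6: 6→3→0→4→10→2 push 4
augment #7: 6→3→0→4→7→10→2 push 1
augment #8: 6→3→0→4→9→8→2 push 1
max flow = 41; residual-reachable set from 6 gives S-side
cut edges (S→T): {(0,4), (6,1), (6,7), (6,9)} total cap 41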